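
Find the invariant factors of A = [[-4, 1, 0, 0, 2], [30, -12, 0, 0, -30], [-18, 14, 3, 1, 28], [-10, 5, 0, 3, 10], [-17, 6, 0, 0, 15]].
The Jordan structure of A has elementary divisors (x + 2)^2, (x - 3)^2, (x - 3). Arranging the block sizes at each eigenvalue in decreasing order and taking row products gives the invariant factors.

Invariant factors (smallest first, each dividing the next): x - 3, (x - 3)^2(x + 2)^2.

Check: the last factor (x - 3)^2(x + 2)^2 is the minimal polynomial, and the product (x - 3)^3(x + 2)^2 is the characteristic polynomial.

x - 3, (x - 3)^2(x + 2)^2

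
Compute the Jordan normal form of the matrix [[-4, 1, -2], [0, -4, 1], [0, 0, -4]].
The characteristic polynomial is det(xI - A) = (x + 4)^3, so the eigenvalues are -4 (algebraic multiplicity 3).

For λ = -4: rank(A + 4I) = 2, rank((A + 4I)^2) = 1, rank((A + 4I)^3) = 0. The eigenspace has dimension 3 - 2 = 1, so there is 1 Jordan block; the rank sequence gives block sizes [3].

Assembling the blocks gives the Jordan form J above.

J = [[-4, 1, 0], [0, -4, 1], [0, 0, -4]]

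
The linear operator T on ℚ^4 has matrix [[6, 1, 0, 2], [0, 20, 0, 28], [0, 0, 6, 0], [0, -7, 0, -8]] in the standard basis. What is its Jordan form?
J = [[6, 1, 0, 0], [0, 6, 0, 0], [0, 0, 6, 0], [0, 0, 0, 6]]

The characteristic polynomial is det(xI - A) = (x - 6)^4, so the eigenvalues are 6 (algebraic multiplicity 4).

For λ = 6: rank(A - 6I) = 1, rank((A - 6I)^2) = 0. The eigenspace has dimension 4 - 1 = 3, so there are 3 Jordan blocks; the rank sequence gives block sizes [2, 1, 1].

Assembling the blocks gives the Jordan form J above.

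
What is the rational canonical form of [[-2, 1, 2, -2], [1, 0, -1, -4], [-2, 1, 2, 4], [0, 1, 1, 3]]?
R = [[0, 0, 0, -6], [1, 0, 0, 2], [0, 1, 0, 0], [0, 0, 1, 3]]

The invariant factors of A (the non-unit diagonal entries of the Smith normal form of xI - A over ℚ[x]) are (x - 3)(x^3 - 2), each dividing the next. The characteristic polynomial is their product, (x - 3)(x^3 - 2).

The rational canonical form is the block-diagonal matrix of companion matrices C(f_i):
R = [[0, 0, 0, -6], [1, 0, 0, 2], [0, 1, 0, 0], [0, 0, 1, 3]].

Note the characteristic polynomial does not split into linear factors over ℚ, so A has no Jordan form over ℚ; the rational canonical form exists over any field.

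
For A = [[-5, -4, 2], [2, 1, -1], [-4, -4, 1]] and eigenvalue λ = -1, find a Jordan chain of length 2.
v_1 = [[0, 0, 1]]^T, v_2 = [[2, -1, 2]]^T

We seek v_1 ∈ ker((A + I)^2) \ ker(A + I), then set v_{i+1} = (A + I) v_i.

One such chain is v_1 = [[0, 0, 1]]^T, v_2 = [[2, -1, 2]]^T. Check: (A + I) v_2 = [[0, 0, 0]]^T = 0.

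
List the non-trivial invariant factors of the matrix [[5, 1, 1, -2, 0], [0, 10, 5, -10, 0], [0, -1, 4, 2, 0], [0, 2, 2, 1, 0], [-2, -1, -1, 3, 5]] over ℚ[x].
x - 5, (x - 5)^2, (x - 5)^2

The Jordan structure of A has elementary divisors (x - 5)^2, (x - 5)^2, (x - 5). Arranging the block sizes at each eigenvalue in decreasing order and taking row products gives the invariant factors.

Invariant factors (smallest first, each dividing the next): x - 5, (x - 5)^2, (x - 5)^2.

Check: the last factor (x - 5)^2 is the minimal polynomial, and the product (x - 5)^5 is the characteristic polynomial.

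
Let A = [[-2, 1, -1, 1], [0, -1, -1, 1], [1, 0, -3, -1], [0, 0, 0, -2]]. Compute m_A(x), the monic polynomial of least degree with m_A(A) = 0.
m_A(x) = (x + 2)^3

The characteristic polynomial factors as (x + 2)^4. The minimal polynomial is ∏(x - λ)^{k_λ} where k_λ is the size of the largest Jordan block at λ.

For λ = -2: rank(A + 2I) = 2, and the largest Jordan block has size 3 (the smallest k with rank((A + 2I)^k) = rank((A + 2I)^(k+1))).

So m_A(x) = (x + 2)^3.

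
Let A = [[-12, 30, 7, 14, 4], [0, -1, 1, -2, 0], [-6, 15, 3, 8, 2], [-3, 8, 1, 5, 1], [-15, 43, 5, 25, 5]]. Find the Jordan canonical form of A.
J = [[0, 1, 0, 0, 0], [0, 0, 1, 0, 0], [0, 0, 0, 0, 0], [0, 0, 0, 0, 1], [0, 0, 0, 0, 0]]

The characteristic polynomial is det(xI - A) = x^5, so the eigenvalues are 0 (algebraic multiplicity 5).

For λ = 0: rank(A) = 3, rank(A^2) = 1, rank(A^3) = 0. The eigenspace has dimension 5 - 3 = 2, so there are 2 Jordan blocks; the rank sequence gives block sizes [3, 2].

Assembling the blocks gives the Jordan form J above.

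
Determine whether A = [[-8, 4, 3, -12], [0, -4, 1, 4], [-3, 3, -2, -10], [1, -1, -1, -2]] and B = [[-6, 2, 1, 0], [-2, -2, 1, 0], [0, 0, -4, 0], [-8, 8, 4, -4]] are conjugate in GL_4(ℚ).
No.

Both have characteristic polynomial (x + 4)^4, but the minimal polynomial of A is (x + 4)^3 while the minimal polynomial of B is (x + 4)^2. The minimal polynomial is a similarity invariant, so A and B are not similar.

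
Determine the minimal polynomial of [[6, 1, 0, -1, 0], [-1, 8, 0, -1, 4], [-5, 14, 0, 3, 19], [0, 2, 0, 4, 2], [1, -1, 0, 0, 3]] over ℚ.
m_A(x) = x(x - 6)(x - 5)^2

The characteristic polynomial factors as x(x - 6)(x - 5)^3. The minimal polynomial is ∏(x - λ)^{k_λ} where k_λ is the size of the largest Jordan block at λ.

For λ = 0: rank(A) = 4, and the largest Jordan block has size 1 (the smallest k with rank(A^k) = rank(A^(k+1))).
For λ = 5: rank(A - 5I) = 3, and the largest Jordan block has size 2 (the smallest k with rank((A - 5I)^k) = rank((A - 5I)^(k+1))).
For λ = 6: rank(A - 6I) = 4, and the largest Jordan block has size 1 (the smallest k with rank((A - 6I)^k) = rank((A - 6I)^(k+1))).

So m_A(x) = x(x - 6)(x - 5)^2.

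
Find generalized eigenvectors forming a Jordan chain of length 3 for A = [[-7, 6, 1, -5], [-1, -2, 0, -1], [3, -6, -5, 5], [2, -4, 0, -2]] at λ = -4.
We seek v_1 ∈ ker((A + 4I)^3) \ ker((A + 4I)^2), then set v_{i+1} = (A + 4I) v_i.

One such chain is v_1 = [[0, 0, 1, 0]]^T, v_2 = [[1, 0, -1, 0]]^T, v_3 = [[-4, -1, 4, 2]]^T. Check: (A + 4I) v_3 = [[0, 0, 0, 0]]^T = 0.

v_1 = [[0, 0, 1, 0]]^T, v_2 = [[1, 0, -1, 0]]^T, v_3 = [[-4, -1, 4, 2]]^T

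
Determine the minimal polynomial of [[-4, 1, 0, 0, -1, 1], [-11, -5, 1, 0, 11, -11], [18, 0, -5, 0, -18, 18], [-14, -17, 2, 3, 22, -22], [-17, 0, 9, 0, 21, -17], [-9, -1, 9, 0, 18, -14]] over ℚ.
m_A(x) = (x - 4)^2(x - 3)(x + 5)^3

The characteristic polynomial factors as (x - 4)^2(x - 3)(x + 5)^3. The minimal polynomial is ∏(x - λ)^{k_λ} where k_λ is the size of the largest Jordan block at λ.

For λ = -5: rank(A + 5I) = 5, and the largest Jordan block has size 3 (the smallest k with rank((A + 5I)^k) = rank((A + 5I)^(k+1))).
For λ = 3: rank(A - 3I) = 5, and the largest Jordan block has size 1 (the smallest k with rank((A - 3I)^k) = rank((A - 3I)^(k+1))).
For λ = 4: rank(A - 4I) = 5, and the largest Jordan block has size 2 (the smallest k with rank((A - 4I)^k) = rank((A - 4I)^(k+1))).

So m_A(x) = (x - 4)^2(x - 3)(x + 5)^3.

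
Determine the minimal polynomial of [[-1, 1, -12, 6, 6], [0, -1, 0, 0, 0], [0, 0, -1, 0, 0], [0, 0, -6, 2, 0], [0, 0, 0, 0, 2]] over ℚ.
m_A(x) = (x - 2)(x + 1)^2

The characteristic polynomial factors as (x - 2)^2(x + 1)^3. The minimal polynomial is ∏(x - λ)^{k_λ} where k_λ is the size of the largest Jordan block at λ.

For λ = -1: rank(A + I) = 3, and the largest Jordan block has size 2 (the smallest k with rank((A + I)^k) = rank((A + I)^(k+1))).
For λ = 2: rank(A - 2I) = 3, and the largest Jordan block has size 1 (the smallest k with rank((A - 2I)^k) = rank((A - 2I)^(k+1))).

So m_A(x) = (x - 2)(x + 1)^2.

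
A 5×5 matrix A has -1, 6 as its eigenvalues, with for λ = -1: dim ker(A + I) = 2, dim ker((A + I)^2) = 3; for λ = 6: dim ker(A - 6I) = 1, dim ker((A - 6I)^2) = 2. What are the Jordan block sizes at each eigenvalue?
Jordan blocks: (-1, 2), (-1, 1), (6, 2)

λ = -1: successive nullity increments [2, 1] count blocks of size ≥ k; block sizes are [2, 1].
λ = 6: successive nullity increments [1, 1] count blocks of size ≥ k; block sizes are [2].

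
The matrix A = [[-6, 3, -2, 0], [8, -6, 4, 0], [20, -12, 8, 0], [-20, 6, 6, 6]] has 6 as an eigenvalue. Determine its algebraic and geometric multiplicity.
algebraic multiplicity 1, geometric multiplicity 1

The characteristic polynomial is x(x - 6)(x + 2)^2, so the factor x - 6 appears with exponent 1: the algebraic multiplicity is 1.

rank(A - 6I) = 3, so the eigenspace has dimension 4 - 3 = 1: the geometric multiplicity is 1.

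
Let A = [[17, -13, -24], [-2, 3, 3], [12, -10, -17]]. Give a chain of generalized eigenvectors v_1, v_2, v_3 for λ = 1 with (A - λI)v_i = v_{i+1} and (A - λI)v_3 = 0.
We seek v_1 ∈ ker((A - I)^3) \ ker((A - I)^2), then set v_{i+1} = (A - I) v_i.

One such chain is v_1 = [[-6, 2, -5]]^T, v_2 = [[-2, 1, -2]]^T, v_3 = [[3, 0, 2]]^T. Check: (A - I) v_3 = [[0, 0, 0]]^T = 0.

v_1 = [[-6, 2, -5]]^T, v_2 = [[-2, 1, -2]]^T, v_3 = [[3, 0, 2]]^T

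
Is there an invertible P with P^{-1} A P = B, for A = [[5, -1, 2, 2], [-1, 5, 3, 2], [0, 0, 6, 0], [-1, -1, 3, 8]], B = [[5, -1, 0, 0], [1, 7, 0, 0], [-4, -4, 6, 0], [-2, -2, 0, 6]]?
Both have characteristic polynomial (x - 6)^4, but the minimal polynomial of A is (x - 6)^3 while the minimal polynomial of B is (x - 6)^2. The minimal polynomial is a similarity invariant, so A and B are not similar.

No.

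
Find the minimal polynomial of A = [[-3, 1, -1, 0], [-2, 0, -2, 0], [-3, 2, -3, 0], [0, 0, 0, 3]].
The characteristic polynomial factors as (x - 3)(x + 2)^3. The minimal polynomial is ∏(x - λ)^{k_λ} where k_λ is the size of the largest Jordan block at λ.

For λ = -2: rank(A + 2I) = 3, and the largest Jordan block has size 3 (the smallest k with rank((A + 2I)^k) = rank((A + 2I)^(k+1))).
For λ = 3: rank(A - 3I) = 3, and the largest Jordan block has size 1 (the smallest k with rank((A - 3I)^k) = rank((A - 3I)^(k+1))).

So m_A(x) = (x - 3)(x + 2)^3.

m_A(x) = (x - 3)(x + 2)^3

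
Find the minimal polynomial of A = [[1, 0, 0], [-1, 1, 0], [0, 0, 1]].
m_A(x) = (x - 1)^2

The characteristic polynomial factors as (x - 1)^3. The minimal polynomial is ∏(x - λ)^{k_λ} where k_λ is the size of the largest Jordan block at λ.

For λ = 1: rank(A - I) = 1, and the largest Jordan block has size 2 (the smallest k with rank((A - I)^k) = rank((A - I)^(k+1))).

So m_A(x) = (x - 1)^2.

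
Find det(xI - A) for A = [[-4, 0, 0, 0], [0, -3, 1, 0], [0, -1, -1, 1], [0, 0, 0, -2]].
xI - A = [[x + 4, 0, 0, 0], [0, x + 3, -1, 0], [0, 1, x + 1, -1], [0, 0, 0, x + 2]].

Expanding det(xI - A) along the first row:
det(xI - A) = + (x + 4)·det([[x + 3, -1, 0], [1, x + 1, -1], [0, 0, x + 2]]) - (0)·det([[0, -1, 0], [0, x + 1, -1], [0, 0, x + 2]]) + (0)·det([[0, x + 3, 0], [0, 1, -1], [0, 0, x + 2]]) - (0)·det([[0, x + 3, -1], [0, 1, x + 1], [0, 0, 0]]).

Evaluating gives χ_A(x) = x^4 + 10x^3 + 36x^2 + 56x + 32 = (x + 2)^3(x + 4).

χ_A(x) = (x + 2)^3(x + 4)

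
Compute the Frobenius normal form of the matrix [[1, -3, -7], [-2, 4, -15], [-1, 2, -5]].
R = [[0, 0, -5], [1, 0, 4], [0, 1, 0]]

The invariant factors of A (the non-unit diagonal entries of the Smith normal form of xI - A over ℚ[x]) are x^3 - 4x + 5, each dividing the next. The characteristic polynomial is their product, x^3 - 4x + 5.

The rational canonical form is the block-diagonal matrix of companion matrices C(f_i):
R = [[0, 0, -5], [1, 0, 4], [0, 1, 0]].

Note the characteristic polynomial does not split into linear factors over ℚ, so A has no Jordan form over ℚ; the rational canonical form exists over any field.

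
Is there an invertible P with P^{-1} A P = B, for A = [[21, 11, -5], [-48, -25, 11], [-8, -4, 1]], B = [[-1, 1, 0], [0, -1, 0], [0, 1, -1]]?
Both have characteristic polynomial (x + 1)^3, but the minimal polynomial of A is (x + 1)^3 while the minimal polynomial of B is (x + 1)^2. The minimal polynomial is a similarity invariant, so A and B are not similar.

No.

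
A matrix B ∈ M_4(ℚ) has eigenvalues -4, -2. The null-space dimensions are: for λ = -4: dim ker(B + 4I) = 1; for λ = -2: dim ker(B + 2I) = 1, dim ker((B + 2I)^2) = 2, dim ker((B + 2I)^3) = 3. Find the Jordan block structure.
Jordan blocks: (-4, 1), (-2, 3)

λ = -4: successive nullity increments [1] count blocks of size ≥ k; block sizes are [1].
λ = -2: successive nullity increments [1, 1, 1] count blocks of size ≥ k; block sizes are [3].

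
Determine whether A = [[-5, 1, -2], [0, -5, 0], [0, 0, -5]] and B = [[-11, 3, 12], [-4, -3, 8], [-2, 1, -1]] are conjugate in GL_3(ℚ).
Two matrices over a field are similar if and only if they have the same invariant factors.

Both A and B have characteristic polynomial (x + 5)^3 and minimal polynomial (x + 5)^2. Computing further, both have invariant factors x + 5, (x + 5)^2. Hence A and B are similar.

Yes.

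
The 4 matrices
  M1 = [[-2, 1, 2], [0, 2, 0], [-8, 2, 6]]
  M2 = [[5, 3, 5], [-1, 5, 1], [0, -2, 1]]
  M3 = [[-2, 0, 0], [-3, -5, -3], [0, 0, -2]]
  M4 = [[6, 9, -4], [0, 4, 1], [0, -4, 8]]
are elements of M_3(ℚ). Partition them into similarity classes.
4 classes: {M1}, {M2}, {M3}, {M4}

Characteristic polynomials: χ_{M1} = (x - 2)^3, χ_{M2} = (x - 4)^2(x - 3), χ_{M3} = (x + 2)^2(x + 5), χ_{M4} = (x - 6)^3.

{M1}: invariant factors x - 2, (x - 2)^2.

{M2}: invariant factors (x - 4)^2(x - 3).

{M3}: invariant factors x + 2, (x + 2)(x + 5).

{M4}: invariant factors (x - 6)^3.

Matrices are similar if and only if their invariant-factor lists agree; the partition into similarity classes is {M1}, {M2}, {M3}, {M4}.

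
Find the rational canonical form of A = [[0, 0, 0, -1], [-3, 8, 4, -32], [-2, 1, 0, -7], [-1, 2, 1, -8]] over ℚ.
The invariant factors of A (the non-unit diagonal entries of the Smith normal form of xI - A over ℚ[x]) are (x^2 + 1)^2, each dividing the next. The characteristic polynomial is their product, (x^2 + 1)^2.

The rational canonical form is the block-diagonal matrix of companion matrices C(f_i):
R = [[0, 0, 0, -1], [1, 0, 0, 0], [0, 1, 0, -2], [0, 0, 1, 0]].

Note the characteristic polynomial does not split into linear factors over ℚ, so A has no Jordan form over ℚ; the rational canonical form exists over any field.

R = [[0, 0, 0, -1], [1, 0, 0, 0], [0, 1, 0, -2], [0, 0, 1, 0]]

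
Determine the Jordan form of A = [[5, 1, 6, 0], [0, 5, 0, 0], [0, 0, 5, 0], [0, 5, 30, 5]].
J = [[5, 1, 0, 0], [0, 5, 0, 0], [0, 0, 5, 0], [0, 0, 0, 5]]

The characteristic polynomial is det(xI - A) = (x - 5)^4, so the eigenvalues are 5 (algebraic multiplicity 4).

For λ = 5: rank(A - 5I) = 1, rank((A - 5I)^2) = 0. The eigenspace has dimension 4 - 1 = 3, so there are 3 Jordan blocks; the rank sequence gives block sizes [2, 1, 1].

Assembling the blocks gives the Jordan form J above.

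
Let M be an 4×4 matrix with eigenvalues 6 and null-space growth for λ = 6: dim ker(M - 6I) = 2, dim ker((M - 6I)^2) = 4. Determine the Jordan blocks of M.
Jordan blocks: (6, 2), (6, 2)

λ = 6: successive nullity increments [2, 2] count blocks of size ≥ k; block sizes are [2, 2].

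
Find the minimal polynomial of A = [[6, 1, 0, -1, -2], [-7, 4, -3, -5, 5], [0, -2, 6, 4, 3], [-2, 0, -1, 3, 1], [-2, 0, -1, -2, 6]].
m_A(x) = (x - 5)^2

The characteristic polynomial factors as (x - 5)^5. The minimal polynomial is ∏(x - λ)^{k_λ} where k_λ is the size of the largest Jordan block at λ.

For λ = 5: rank(A - 5I) = 2, and the largest Jordan block has size 2 (the smallest k with rank((A - 5I)^k) = rank((A - 5I)^(k+1))).

So m_A(x) = (x - 5)^2.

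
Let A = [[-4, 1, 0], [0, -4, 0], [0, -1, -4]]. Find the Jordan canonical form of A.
J = [[-4, 1, 0], [0, -4, 0], [0, 0, -4]]

The characteristic polynomial is det(xI - A) = (x + 4)^3, so the eigenvalues are -4 (algebraic multiplicity 3).

For λ = -4: rank(A + 4I) = 1, rank((A + 4I)^2) = 0. The eigenspace has dimension 3 - 1 = 2, so there are 2 Jordan blocks; the rank sequence gives block sizes [2, 1].

Assembling the blocks gives the Jordan form J above.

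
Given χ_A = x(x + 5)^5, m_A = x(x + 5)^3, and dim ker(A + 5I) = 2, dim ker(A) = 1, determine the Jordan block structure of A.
λ = -5: algebraic multiplicity 5 (exponent in χ_A), largest block size 3 (exponent in m_A), 2 blocks (geometric multiplicity). These force block sizes [3, 2].
λ = 0: algebraic multiplicity 1 (exponent in χ_A), largest block size 1 (exponent in m_A), 1 block (geometric multiplicity). This forces block sizes [1].

Jordan blocks: (-5, 3), (-5, 2), (0, 1)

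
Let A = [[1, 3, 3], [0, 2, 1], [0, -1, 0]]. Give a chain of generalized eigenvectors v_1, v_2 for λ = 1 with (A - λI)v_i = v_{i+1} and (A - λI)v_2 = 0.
v_1 = [[2, 2, -1]]^T, v_2 = [[3, 1, -1]]^T

We seek v_1 ∈ ker((A - I)^2) \ ker(A - I), then set v_{i+1} = (A - I) v_i.

One such chain is v_1 = [[2, 2, -1]]^T, v_2 = [[3, 1, -1]]^T. Check: (A - I) v_2 = [[0, 0, 0]]^T = 0.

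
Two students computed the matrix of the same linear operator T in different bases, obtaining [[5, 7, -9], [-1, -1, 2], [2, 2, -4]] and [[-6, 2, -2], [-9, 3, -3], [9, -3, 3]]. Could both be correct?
No.

Both have characteristic polynomial x^3, but the minimal polynomial of A is x^3 while the minimal polynomial of B is x^2. The minimal polynomial is a similarity invariant, so A and B are not similar.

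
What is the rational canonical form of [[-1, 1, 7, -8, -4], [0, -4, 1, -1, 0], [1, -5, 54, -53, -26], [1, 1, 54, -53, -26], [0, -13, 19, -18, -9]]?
R = [[0, -6, 0, 0, 0], [1, -4, 0, 0, 0], [0, 0, 0, 0, -30], [0, 0, 1, 0, -26], [0, 0, 0, 1, -9]]

The invariant factors of A (the non-unit diagonal entries of the Smith normal form of xI - A over ℚ[x]) are x^2 + 4x + 6, (x + 5)(x^2 + 4x + 6), each dividing the next. The characteristic polynomial is their product, (x + 5)(x^2 + 4x + 6)^2.

The rational canonical form is the block-diagonal matrix of companion matrices C(f_i):
R = [[0, -6, 0, 0, 0], [1, -4, 0, 0, 0], [0, 0, 0, 0, -30], [0, 0, 1, 0, -26], [0, 0, 0, 1, -9]].

Note the characteristic polynomial does not split into linear factors over ℚ, so A has no Jordan form over ℚ; the rational canonical form exists over any field.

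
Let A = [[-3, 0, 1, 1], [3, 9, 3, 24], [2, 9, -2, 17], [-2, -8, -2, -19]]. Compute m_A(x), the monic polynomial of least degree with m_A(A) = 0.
The characteristic polynomial factors as (x + 3)(x + 4)^3. The minimal polynomial is ∏(x - λ)^{k_λ} where k_λ is the size of the largest Jordan block at λ.

For λ = -4: rank(A + 4I) = 3, and the largest Jordan block has size 3 (the smallest k with rank((A + 4I)^k) = rank((A + 4I)^(k+1))).
For λ = -3: rank(A + 3I) = 3, and the largest Jordan block has size 1 (the smallest k with rank((A + 3I)^k) = rank((A + 3I)^(k+1))).

So m_A(x) = (x + 3)(x + 4)^3.

m_A(x) = (x + 3)(x + 4)^3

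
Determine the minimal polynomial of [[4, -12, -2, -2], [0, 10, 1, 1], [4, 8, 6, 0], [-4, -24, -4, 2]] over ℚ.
The characteristic polynomial factors as (x - 6)^3(x - 4). The minimal polynomial is ∏(x - λ)^{k_λ} where k_λ is the size of the largest Jordan block at λ.

For λ = 4: rank(A - 4I) = 3, and the largest Jordan block has size 1 (the smallest k with rank((A - 4I)^k) = rank((A - 4I)^(k+1))).
For λ = 6: rank(A - 6I) = 2, and the largest Jordan block has size 2 (the smallest k with rank((A - 6I)^k) = rank((A - 6I)^(k+1))).

So m_A(x) = (x - 6)^2(x - 4).

m_A(x) = (x - 6)^2(x - 4)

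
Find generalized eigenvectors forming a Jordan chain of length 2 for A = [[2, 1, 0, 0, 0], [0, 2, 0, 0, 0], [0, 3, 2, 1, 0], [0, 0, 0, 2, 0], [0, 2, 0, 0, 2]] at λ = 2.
We seek v_1 ∈ ker((A - 2I)^2) \ ker(A - 2I), then set v_{i+1} = (A - 2I) v_i.

One such chain is v_1 = [[-2, 1, 0, -3, -4]]^T, v_2 = [[1, 0, 0, 0, 2]]^T. Check: (A - 2I) v_2 = [[0, 0, 0, 0, 0]]^T = 0.

v_1 = [[-2, 1, 0, -3, -4]]^T, v_2 = [[1, 0, 0, 0, 2]]^T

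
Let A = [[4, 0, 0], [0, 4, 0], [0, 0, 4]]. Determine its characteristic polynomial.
xI - A = [[x - 4, 0, 0], [0, x - 4, 0], [0, 0, x - 4]].

Expanding det(xI - A) along the first row:
det(xI - A) = + (x - 4)·det([[x - 4, 0], [0, x - 4]]) - (0)·det([[0, 0], [0, x - 4]]) + (0)·det([[0, x - 4], [0, 0]]).

Evaluating gives χ_A(x) = x^3 - 12x^2 + 48x - 64 = (x - 4)^3.

χ_A(x) = (x - 4)^3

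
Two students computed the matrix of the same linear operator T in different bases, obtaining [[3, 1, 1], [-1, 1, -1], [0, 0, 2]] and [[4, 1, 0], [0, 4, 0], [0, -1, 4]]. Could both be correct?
trace(A) = 6 but trace(B) = 12. The trace is a similarity invariant, so A and B are not similar.

No.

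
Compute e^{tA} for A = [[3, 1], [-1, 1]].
e^{tA} = [[(t + 1)*e^{2*t}, t*e^{2*t}], [-t*e^{2*t}, (1 - t)*e^{2*t}]]

A has Jordan form J = [[2, 1], [0, 2]] with A = PJP^{-1}, so e^{tA} = P e^{tJ} P^{-1}.

For a Jordan block J_k(λ), e^{tJ_k(λ)} = e^{λt} · (I + tN + t^2 N^2/2! + ... + t^{k-1} N^{k-1}/(k-1)!) where N is the nilpotent superdiagonal part.

Assembling the blocks and conjugating back gives the entries of e^{tA} as shown above.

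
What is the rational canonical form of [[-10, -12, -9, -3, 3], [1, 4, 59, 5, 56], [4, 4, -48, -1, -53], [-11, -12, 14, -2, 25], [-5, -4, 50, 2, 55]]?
R = [[-4, 0, 0, 0, 0], [0, 0, 0, 0, -64], [0, 1, 0, 0, -48], [0, 0, 1, 0, 20], [0, 0, 0, 1, 3]]

The invariant factors of A (the non-unit diagonal entries of the Smith normal form of xI - A over ℚ[x]) are x + 4, (x - 4)^2(x + 1)(x + 4), each dividing the next. The characteristic polynomial is their product, (x - 4)^2(x + 1)(x + 4)^2.

The rational canonical form is the block-diagonal matrix of companion matrices C(f_i):
R = [[-4, 0, 0, 0, 0], [0, 0, 0, 0, -64], [0, 1, 0, 0, -48], [0, 0, 1, 0, 20], [0, 0, 0, 1, 3]].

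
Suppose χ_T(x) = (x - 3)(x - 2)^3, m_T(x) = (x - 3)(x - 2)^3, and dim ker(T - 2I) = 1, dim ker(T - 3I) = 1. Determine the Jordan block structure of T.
Jordan blocks: (2, 3), (3, 1)

λ = 2: algebraic multiplicity 3 (exponent in χ_T), largest block size 3 (exponent in m_T), 1 block (geometric multiplicity). This forces block sizes [3].
λ = 3: algebraic multiplicity 1 (exponent in χ_T), largest block size 1 (exponent in m_T), 1 block (geometric multiplicity). This forces block sizes [1].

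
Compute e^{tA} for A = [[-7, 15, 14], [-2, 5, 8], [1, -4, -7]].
A has Jordan form J = [[-3, 1, 0], [0, -3, 1], [0, 0, -3]] with A = PJP^{-1}, so e^{tA} = P e^{tJ} P^{-1}.

For a Jordan block J_k(λ), e^{tJ_k(λ)} = e^{λt} · (I + tN + t^2 N^2/2! + ... + t^{k-1} N^{k-1}/(k-1)!) where N is the nilpotent superdiagonal part.

Assembling the blocks and conjugating back gives the entries of e^{tA} as shown above.

e^{tA} = [[(1 - 4*t)*e^{-3*t}, t*(2*t + 15)*e^{-3*t}, 2*t*(2*t + 7)*e^{-3*t}], [-2*t*e^{-3*t}, (t^2 + 8*t + 1)*e^{-3*t}, 2*t*(t + 4)*e^{-3*t}], [t*e^{-3*t}, t*(-t - 8)*e^{-3*t}/2, (-t^2 - 4*t + 1)*e^{-3*t}]]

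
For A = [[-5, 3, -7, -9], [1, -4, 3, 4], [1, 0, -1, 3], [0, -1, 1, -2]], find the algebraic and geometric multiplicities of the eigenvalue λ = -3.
algebraic multiplicity 4, geometric multiplicity 2

The characteristic polynomial is (x + 3)^4, so the factor x + 3 appears with exponent 4: the algebraic multiplicity is 4.

rank(A + 3I) = 2, so the eigenspace has dimension 4 - 2 = 2: the geometric multiplicity is 2.

Since 2 < 4, A is not diagonalizable.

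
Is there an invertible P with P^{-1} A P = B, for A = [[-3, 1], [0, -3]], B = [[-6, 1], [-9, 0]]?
Yes.

Two matrices over a field are similar if and only if they have the same invariant factors.

Both A and B have characteristic polynomial (x + 3)^2 and minimal polynomial (x + 3)^2. Computing further, both have invariant factors (x + 3)^2. Hence A and B are similar.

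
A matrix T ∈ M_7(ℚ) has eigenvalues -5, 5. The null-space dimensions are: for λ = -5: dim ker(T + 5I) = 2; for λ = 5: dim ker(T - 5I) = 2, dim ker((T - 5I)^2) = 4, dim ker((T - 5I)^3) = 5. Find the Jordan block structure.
Jordan blocks: (-5, 1), (-5, 1), (5, 3), (5, 2)

λ = -5: successive nullity increments [2] count blocks of size ≥ k; block sizes are [1, 1].
λ = 5: successive nullity increments [2, 2, 1] count blocks of size ≥ k; block sizes are [3, 2].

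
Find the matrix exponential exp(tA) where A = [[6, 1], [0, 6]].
A has Jordan form J = [[6, 1], [0, 6]] with A = PJP^{-1}, so e^{tA} = P e^{tJ} P^{-1}.

For a Jordan block J_k(λ), e^{tJ_k(λ)} = e^{λt} · (I + tN + t^2 N^2/2! + ... + t^{k-1} N^{k-1}/(k-1)!) where N is the nilpotent superdiagonal part.

Assembling the blocks and conjugating back gives the entries of e^{tA} as shown above.

e^{tA} = [[e^{6*t}, t*e^{6*t}], [0, e^{6*t}]]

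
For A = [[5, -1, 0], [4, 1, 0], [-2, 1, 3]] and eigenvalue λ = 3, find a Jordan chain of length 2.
We seek v_1 ∈ ker((A - 3I)^2) \ ker(A - 3I), then set v_{i+1} = (A - 3I) v_i.

One such chain is v_1 = [[0, 1, 0]]^T, v_2 = [[-1, -2, 1]]^T. Check: (A - 3I) v_2 = [[0, 0, 0]]^T = 0.

v_1 = [[0, 1, 0]]^T, v_2 = [[-1, -2, 1]]^T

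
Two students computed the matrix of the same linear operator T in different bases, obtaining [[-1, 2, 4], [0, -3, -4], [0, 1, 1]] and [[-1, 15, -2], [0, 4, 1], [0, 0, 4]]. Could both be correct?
trace(A) = -3 but trace(B) = 7. The trace is a similarity invariant, so A and B are not similar.

No.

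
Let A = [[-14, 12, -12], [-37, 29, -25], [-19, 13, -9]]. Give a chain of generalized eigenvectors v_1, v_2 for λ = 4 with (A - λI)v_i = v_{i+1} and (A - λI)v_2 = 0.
We seek v_1 ∈ ker((A - 4I)^2) \ ker(A - 4I), then set v_{i+1} = (A - 4I) v_i.

One such chain is v_1 = [[2, 5, 2]]^T, v_2 = [[0, 1, 1]]^T. Check: (A - 4I) v_2 = [[0, 0, 0]]^T = 0.

v_1 = [[2, 5, 2]]^T, v_2 = [[0, 1, 1]]^T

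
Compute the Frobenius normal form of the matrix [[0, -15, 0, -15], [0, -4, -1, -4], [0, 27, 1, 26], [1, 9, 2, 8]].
The invariant factors of A (the non-unit diagonal entries of the Smith normal form of xI - A over ℚ[x]) are (x - 5)(x^3 - 2x - 3), each dividing the next. The characteristic polynomial is their product, (x - 5)(x^3 - 2x - 3).

The rational canonical form is the block-diagonal matrix of companion matrices C(f_i):
R = [[0, 0, 0, -15], [1, 0, 0, -7], [0, 1, 0, 2], [0, 0, 1, 5]].

Note the characteristic polynomial does not split into linear factors over ℚ, so A has no Jordan form over ℚ; the rational canonical form exists over any field.

R = [[0, 0, 0, -15], [1, 0, 0, -7], [0, 1, 0, 2], [0, 0, 1, 5]]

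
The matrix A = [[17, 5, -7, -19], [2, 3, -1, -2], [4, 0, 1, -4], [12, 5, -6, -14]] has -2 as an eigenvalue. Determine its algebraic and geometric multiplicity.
algebraic multiplicity 1, geometric multiplicity 1

The characteristic polynomial is (x - 3)^3(x + 2), so the factor x + 2 appears with exponent 1: the algebraic multiplicity is 1.

rank(A + 2I) = 3, so the eigenspace has dimension 4 - 3 = 1: the geometric multiplicity is 1.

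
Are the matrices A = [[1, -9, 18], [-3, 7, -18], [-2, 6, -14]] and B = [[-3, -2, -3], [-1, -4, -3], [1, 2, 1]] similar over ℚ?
Yes.

Two matrices over a field are similar if and only if they have the same invariant factors.

Both A and B have characteristic polynomial (x + 2)^3 and minimal polynomial (x + 2)^2. Computing further, both have invariant factors x + 2, (x + 2)^2. Hence A and B are similar.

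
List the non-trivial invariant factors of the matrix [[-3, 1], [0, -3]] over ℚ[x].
The Jordan structure of A has elementary divisors (x + 3)^2. Arranging the block sizes at each eigenvalue in decreasing order and taking row products gives the invariant factors.

Invariant factors (smallest first, each dividing the next): (x + 3)^2.

Check: the last factor (x + 3)^2 is the minimal polynomial, and the product (x + 3)^2 is the characteristic polynomial.

(x + 3)^2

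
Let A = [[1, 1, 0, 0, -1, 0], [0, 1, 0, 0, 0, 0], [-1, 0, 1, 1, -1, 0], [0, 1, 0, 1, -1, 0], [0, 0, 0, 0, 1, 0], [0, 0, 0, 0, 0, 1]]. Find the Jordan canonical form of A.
J = [[1, 1, 0, 0, 0, 0], [0, 1, 0, 0, 0, 0], [0, 0, 1, 1, 0, 0], [0, 0, 0, 1, 0, 0], [0, 0, 0, 0, 1, 0], [0, 0, 0, 0, 0, 1]]

The characteristic polynomial is det(xI - A) = (x - 1)^6, so the eigenvalues are 1 (algebraic multiplicity 6).

For λ = 1: rank(A - I) = 2, rank((A - I)^2) = 0. The eigenspace has dimension 6 - 2 = 4, so there are 4 Jordan blocks; the rank sequence gives block sizes [2, 2, 1, 1].

Assembling the blocks gives the Jordan form J above.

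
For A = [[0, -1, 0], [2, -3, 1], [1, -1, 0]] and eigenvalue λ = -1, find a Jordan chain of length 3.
We seek v_1 ∈ ker((A + I)^3) \ ker((A + I)^2), then set v_{i+1} = (A + I) v_i.

One such chain is v_1 = [[-1, 1, 1]]^T, v_2 = [[-2, -3, -1]]^T, v_3 = [[1, 1, 0]]^T. Check: (A + I) v_3 = [[0, 0, 0]]^T = 0.

v_1 = [[-1, 1, 1]]^T, v_2 = [[-2, -3, -1]]^T, v_3 = [[1, 1, 0]]^T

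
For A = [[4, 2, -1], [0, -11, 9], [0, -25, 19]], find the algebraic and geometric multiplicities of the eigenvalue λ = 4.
The characteristic polynomial is (x - 4)^3, so the factor x - 4 appears with exponent 3: the algebraic multiplicity is 3.

rank(A - 4I) = 2, so the eigenspace has dimension 3 - 2 = 1: the geometric multiplicity is 1.

Since 1 < 3, A is not diagonalizable.

algebraic multiplicity 3, geometric multiplicity 1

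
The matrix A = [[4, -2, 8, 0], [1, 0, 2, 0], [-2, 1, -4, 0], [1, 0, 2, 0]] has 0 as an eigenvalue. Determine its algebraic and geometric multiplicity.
The characteristic polynomial is x^4, so the factor x appears with exponent 4: the algebraic multiplicity is 4.

rank(A) = 2, so the eigenspace has dimension 4 - 2 = 2: the geometric multiplicity is 2.

Since 2 < 4, A is not diagonalizable.

algebraic multiplicity 4, geometric multiplicity 2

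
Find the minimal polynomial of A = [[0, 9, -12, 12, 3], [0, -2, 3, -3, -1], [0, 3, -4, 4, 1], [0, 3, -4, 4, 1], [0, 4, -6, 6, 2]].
The characteristic polynomial factors as x^5. The minimal polynomial is ∏(x - λ)^{k_λ} where k_λ is the size of the largest Jordan block at λ.

For λ = 0: rank(A) = 2, and the largest Jordan block has size 3 (the smallest k with rank(A^k) = rank(A^(k+1))).

So m_A(x) = x^3.

m_A(x) = x^3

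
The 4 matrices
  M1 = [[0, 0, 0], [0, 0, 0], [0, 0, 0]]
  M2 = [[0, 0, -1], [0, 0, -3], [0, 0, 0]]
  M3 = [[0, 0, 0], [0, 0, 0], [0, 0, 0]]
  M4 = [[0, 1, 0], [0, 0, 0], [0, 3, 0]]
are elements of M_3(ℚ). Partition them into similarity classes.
Characteristic polynomials: χ_{M1} = x^3, χ_{M2} = x^3, χ_{M3} = x^3, χ_{M4} = x^3.

{M1, M3}: invariant factors x, x, x.

{M2, M4}: invariant factors x, x^2.

Matrices are similar if and only if their invariant-factor lists agree; the partition into similarity classes is {M1, M3}, {M2, M4}.

2 classes: {M1, M3}, {M2, M4}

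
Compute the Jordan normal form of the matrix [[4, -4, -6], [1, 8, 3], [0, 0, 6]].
The characteristic polynomial is det(xI - A) = (x - 6)^3, so the eigenvalues are 6 (algebraic multiplicity 3).

For λ = 6: rank(A - 6I) = 1, rank((A - 6I)^2) = 0. The eigenspace has dimension 3 - 1 = 2, so there are 2 Jordan blocks; the rank sequence gives block sizes [2, 1].

Assembling the blocks gives the Jordan form J above.

J = [[6, 1, 0], [0, 6, 0], [0, 0, 6]]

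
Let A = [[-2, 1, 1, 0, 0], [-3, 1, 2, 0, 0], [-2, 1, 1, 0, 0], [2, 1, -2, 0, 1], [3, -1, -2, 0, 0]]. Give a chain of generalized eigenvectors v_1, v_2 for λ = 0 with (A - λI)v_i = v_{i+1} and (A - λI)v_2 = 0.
v_1 = [[0, 0, 0, 0, 1]]^T, v_2 = [[0, 0, 0, 1, 0]]^T

We seek v_1 ∈ ker(A^2) \ ker(A), then set v_{i+1} = A v_i.

One such chain is v_1 = [[0, 0, 0, 0, 1]]^T, v_2 = [[0, 0, 0, 1, 0]]^T. Check: A v_2 = [[0, 0, 0, 0, 0]]^T = 0.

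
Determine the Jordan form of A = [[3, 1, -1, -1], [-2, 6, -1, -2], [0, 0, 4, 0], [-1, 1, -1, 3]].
J = [[4, 1, 0, 0], [0, 4, 1, 0], [0, 0, 4, 0], [0, 0, 0, 4]]

The characteristic polynomial is det(xI - A) = (x - 4)^4, so the eigenvalues are 4 (algebraic multiplicity 4).

For λ = 4: rank(A - 4I) = 2, rank((A - 4I)^2) = 1, rank((A - 4I)^3) = 0. The eigenspace has dimension 4 - 2 = 2, so there are 2 Jordan blocks; the rank sequence gives block sizes [3, 1].

Assembling the blocks gives the Jordan form J above.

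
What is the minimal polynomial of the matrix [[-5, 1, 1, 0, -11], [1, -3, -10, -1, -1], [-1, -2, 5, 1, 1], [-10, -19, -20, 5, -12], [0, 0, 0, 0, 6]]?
m_A(x) = (x - 6)^2(x + 5)^2

The characteristic polynomial factors as (x - 6)^3(x + 5)^2. The minimal polynomial is ∏(x - λ)^{k_λ} where k_λ is the size of the largest Jordan block at λ.

For λ = -5: rank(A + 5I) = 4, and the largest Jordan block has size 2 (the smallest k with rank((A + 5I)^k) = rank((A + 5I)^(k+1))).
For λ = 6: rank(A - 6I) = 3, and the largest Jordan block has size 2 (the smallest k with rank((A - 6I)^k) = rank((A - 6I)^(k+1))).

So m_A(x) = (x - 6)^2(x + 5)^2.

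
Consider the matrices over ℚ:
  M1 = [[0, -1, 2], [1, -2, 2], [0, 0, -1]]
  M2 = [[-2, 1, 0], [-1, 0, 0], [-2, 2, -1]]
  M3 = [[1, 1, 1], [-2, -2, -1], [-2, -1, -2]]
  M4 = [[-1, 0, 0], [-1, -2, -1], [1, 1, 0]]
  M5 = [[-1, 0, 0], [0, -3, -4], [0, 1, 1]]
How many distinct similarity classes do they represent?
1 class: {M1, M2, M3, M4, M5}

Characteristic polynomials: χ_{M1} = (x + 1)^3, χ_{M2} = (x + 1)^3, χ_{M3} = (x + 1)^3, χ_{M4} = (x + 1)^3, χ_{M5} = (x + 1)^3.

{M1, M2, M3, M4, M5}: invariant factors x + 1, (x + 1)^2.

Matrices are similar if and only if their invariant-factor lists agree; the partition into similarity classes is {M1, M2, M3, M4, M5}.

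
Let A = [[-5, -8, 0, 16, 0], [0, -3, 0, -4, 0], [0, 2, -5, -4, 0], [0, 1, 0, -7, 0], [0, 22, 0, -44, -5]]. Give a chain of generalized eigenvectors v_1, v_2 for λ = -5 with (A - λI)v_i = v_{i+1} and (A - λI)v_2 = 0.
We seek v_1 ∈ ker((A + 5I)^2) \ ker(A + 5I), then set v_{i+1} = (A + 5I) v_i.

One such chain is v_1 = [[10, 1, -2, 0, -25]]^T, v_2 = [[-8, 2, 2, 1, 22]]^T. Check: (A + 5I) v_2 = [[0, 0, 0, 0, 0]]^T = 0.

v_1 = [[10, 1, -2, 0, -25]]^T, v_2 = [[-8, 2, 2, 1, 22]]^T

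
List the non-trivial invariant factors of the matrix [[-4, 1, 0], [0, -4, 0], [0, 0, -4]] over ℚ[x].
x + 4, (x + 4)^2

The Jordan structure of A has elementary divisors (x + 4)^2, (x + 4). Arranging the block sizes at each eigenvalue in decreasing order and taking row products gives the invariant factors.

Invariant factors (smallest first, each dividing the next): x + 4, (x + 4)^2.

Check: the last factor (x + 4)^2 is the minimal polynomial, and the product (x + 4)^3 is the characteristic polynomial.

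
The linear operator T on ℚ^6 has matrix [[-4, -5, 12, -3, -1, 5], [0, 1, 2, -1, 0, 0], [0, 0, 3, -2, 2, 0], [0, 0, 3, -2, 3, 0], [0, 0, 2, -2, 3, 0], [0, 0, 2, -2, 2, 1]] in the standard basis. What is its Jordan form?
The characteristic polynomial is det(xI - A) = (x - 2)(x - 1)^4(x + 4), so the eigenvalues are -4 (algebraic multiplicity 1), 1 (algebraic multiplicity 4), 2 (algebraic multiplicity 1).

For λ = -4: algebraic multiplicity 1 gives one 1×1 block.

For λ = 1: rank(A - I) = 3, rank((A - I)^2) = 2. The eigenspace has dimension 6 - 3 = 3, so there are 3 Jordan blocks; the rank sequence gives block sizes [2, 1, 1].

For λ = 2: algebraic multiplicity 1 gives one 1×1 block.

Assembling the blocks gives the Jordan form J above.

J = [[-4, 0, 0, 0, 0, 0], [0, 1, 1, 0, 0, 0], [0, 0, 1, 0, 0, 0], [0, 0, 0, 1, 0, 0], [0, 0, 0, 0, 1, 0], [0, 0, 0, 0, 0, 2]]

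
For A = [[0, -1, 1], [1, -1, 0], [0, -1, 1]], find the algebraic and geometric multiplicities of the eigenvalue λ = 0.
algebraic multiplicity 3, geometric multiplicity 1

The characteristic polynomial is x^3, so the factor x appears with exponent 3: the algebraic multiplicity is 3.

rank(A) = 2, so the eigenspace has dimension 3 - 2 = 1: the geometric multiplicity is 1.

Since 1 < 3, A is not diagonalizable.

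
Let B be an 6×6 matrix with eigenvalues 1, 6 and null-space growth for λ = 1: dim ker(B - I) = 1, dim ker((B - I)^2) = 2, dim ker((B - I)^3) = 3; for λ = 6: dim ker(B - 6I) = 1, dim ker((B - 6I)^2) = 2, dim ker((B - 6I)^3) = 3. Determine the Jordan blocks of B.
λ = 1: successive nullity increments [1, 1, 1] count blocks of size ≥ k; block sizes are [3].
λ = 6: successive nullity increments [1, 1, 1] count blocks of size ≥ k; block sizes are [3].

Jordan blocks: (1, 3), (6, 3)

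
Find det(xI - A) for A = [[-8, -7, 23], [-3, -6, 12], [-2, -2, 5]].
xI - A = [[x + 8, 7, -23], [3, x + 6, -12], [2, 2, x - 5]].

Expanding det(xI - A) along the first row:
det(xI - A) = + (x + 8)·det([[x + 6, -12], [2, x - 5]]) - (7)·det([[3, -12], [2, x - 5]]) + (-23)·det([[3, x + 6], [2, 2]]).

Evaluating gives χ_A(x) = x^3 + 9x^2 + 27x + 27 = (x + 3)^3.

χ_A(x) = (x + 3)^3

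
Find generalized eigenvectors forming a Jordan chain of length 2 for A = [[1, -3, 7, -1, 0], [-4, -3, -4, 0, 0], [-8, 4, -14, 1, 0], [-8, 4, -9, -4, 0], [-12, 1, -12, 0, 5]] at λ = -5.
We seek v_1 ∈ ker((A + 5I)^2) \ ker(A + 5I), then set v_{i+1} = (A + 5I) v_i.

One such chain is v_1 = [[-2, 1, 2, 2, 0]]^T, v_2 = [[-3, 2, 4, 4, 1]]^T. Check: (A + 5I) v_2 = [[0, 0, 0, 0, 0]]^T = 0.

v_1 = [[-2, 1, 2, 2, 0]]^T, v_2 = [[-3, 2, 4, 4, 1]]^T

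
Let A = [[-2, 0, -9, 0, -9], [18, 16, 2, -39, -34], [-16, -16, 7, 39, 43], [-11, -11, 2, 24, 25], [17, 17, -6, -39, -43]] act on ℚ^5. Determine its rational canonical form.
The invariant factors of A (the non-unit diagonal entries of the Smith normal form of xI - A over ℚ[x]) are x + 2, x^2(x - 6)(x + 2), each dividing the next. The characteristic polynomial is their product, x^2(x - 6)(x + 2)^2.

The rational canonical form is the block-diagonal matrix of companion matrices C(f_i):
R = [[-2, 0, 0, 0, 0], [0, 0, 0, 0, 0], [0, 1, 0, 0, 0], [0, 0, 1, 0, 12], [0, 0, 0, 1, 4]].

R = [[-2, 0, 0, 0, 0], [0, 0, 0, 0, 0], [0, 1, 0, 0, 0], [0, 0, 1, 0, 12], [0, 0, 0, 1, 4]]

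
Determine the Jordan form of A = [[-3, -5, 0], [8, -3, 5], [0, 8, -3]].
J = [[-3, 1, 0], [0, -3, 1], [0, 0, -3]]

The characteristic polynomial is det(xI - A) = (x + 3)^3, so the eigenvalues are -3 (algebraic multiplicity 3).

For λ = -3: rank(A + 3I) = 2, rank((A + 3I)^2) = 1, rank((A + 3I)^3) = 0. The eigenspace has dimension 3 - 2 = 1, so there is 1 Jordan block; the rank sequence gives block sizes [3].

Assembling the blocks gives the Jordan form J above.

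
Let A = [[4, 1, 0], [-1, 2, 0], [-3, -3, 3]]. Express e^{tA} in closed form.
e^{tA} = [[(t + 1)*e^{3*t}, t*e^{3*t}, 0], [-t*e^{3*t}, (1 - t)*e^{3*t}, 0], [-3*t*e^{3*t}, -3*t*e^{3*t}, e^{3*t}]]

A has Jordan form J = [[3, 1, 0], [0, 3, 0], [0, 0, 3]] with A = PJP^{-1}, so e^{tA} = P e^{tJ} P^{-1}.

For a Jordan block J_k(λ), e^{tJ_k(λ)} = e^{λt} · (I + tN + t^2 N^2/2! + ... + t^{k-1} N^{k-1}/(k-1)!) where N is the nilpotent superdiagonal part.

Assembling the blocks and conjugating back gives the entries of e^{tA} as shown above.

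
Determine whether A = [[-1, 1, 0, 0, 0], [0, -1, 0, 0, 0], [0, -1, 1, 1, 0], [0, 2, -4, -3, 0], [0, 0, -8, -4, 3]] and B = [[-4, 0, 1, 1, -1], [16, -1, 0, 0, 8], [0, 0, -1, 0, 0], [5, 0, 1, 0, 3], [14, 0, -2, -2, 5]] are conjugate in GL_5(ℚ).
No.

Both have characteristic polynomial (x - 3)(x + 1)^4 and minimal polynomial (x - 3)(x + 1)^2. But rank(A + I) = 3 for A while rank(B + I) = 2 for B, so the number of Jordan blocks at λ = -1 differs. A and B are not similar.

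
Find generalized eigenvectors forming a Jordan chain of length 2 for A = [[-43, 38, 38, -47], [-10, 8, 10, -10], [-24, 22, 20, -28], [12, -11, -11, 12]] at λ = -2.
v_1 = [[-1, -1, 0, 0]]^T, v_2 = [[3, 0, 2, -1]]^T

We seek v_1 ∈ ker((A + 2I)^2) \ ker(A + 2I), then set v_{i+1} = (A + 2I) v_i.

One such chain is v_1 = [[-1, -1, 0, 0]]^T, v_2 = [[3, 0, 2, -1]]^T. Check: (A + 2I) v_2 = [[0, 0, 0, 0]]^T = 0.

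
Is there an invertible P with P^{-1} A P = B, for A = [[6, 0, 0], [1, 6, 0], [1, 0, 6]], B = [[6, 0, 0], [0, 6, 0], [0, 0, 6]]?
Both have characteristic polynomial (x - 6)^3, but the minimal polynomial of A is (x - 6)^2 while the minimal polynomial of B is x - 6. The minimal polynomial is a similarity invariant, so A and B are not similar.

No.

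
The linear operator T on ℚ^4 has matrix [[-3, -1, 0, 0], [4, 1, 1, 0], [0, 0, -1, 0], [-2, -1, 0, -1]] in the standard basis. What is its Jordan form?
J = [[-1, 1, 0, 0], [0, -1, 1, 0], [0, 0, -1, 0], [0, 0, 0, -1]]

The characteristic polynomial is det(xI - A) = (x + 1)^4, so the eigenvalues are -1 (algebraic multiplicity 4).

For λ = -1: rank(A + I) = 2, rank((A + I)^2) = 1, rank((A + I)^3) = 0. The eigenspace has dimension 4 - 2 = 2, so there are 2 Jordan blocks; the rank sequence gives block sizes [3, 1].

Assembling the blocks gives the Jordan form J above.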